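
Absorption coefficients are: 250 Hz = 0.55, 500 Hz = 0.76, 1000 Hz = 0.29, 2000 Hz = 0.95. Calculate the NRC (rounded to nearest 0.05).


Given values:
  a_250 = 0.55, a_500 = 0.76
  a_1000 = 0.29, a_2000 = 0.95
Formula: NRC = (a250 + a500 + a1000 + a2000) / 4
Sum = 0.55 + 0.76 + 0.29 + 0.95 = 2.55
NRC = 2.55 / 4 = 0.6375
Rounded to nearest 0.05: 0.65

0.65


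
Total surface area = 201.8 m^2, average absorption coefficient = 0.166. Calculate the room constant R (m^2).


Given values:
  S = 201.8 m^2, alpha = 0.166
Formula: R = S * alpha / (1 - alpha)
Numerator: 201.8 * 0.166 = 33.4988
Denominator: 1 - 0.166 = 0.834
R = 33.4988 / 0.834 = 40.17

40.17 m^2


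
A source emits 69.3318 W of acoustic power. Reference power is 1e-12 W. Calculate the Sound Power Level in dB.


Given values:
  W = 69.3318 W
  W_ref = 1e-12 W
Formula: SWL = 10 * log10(W / W_ref)
Compute ratio: W / W_ref = 69331800000000
Compute log10: log10(69331800000000) = 13.840932
Multiply: SWL = 10 * 13.840932 = 138.41

138.41 dB


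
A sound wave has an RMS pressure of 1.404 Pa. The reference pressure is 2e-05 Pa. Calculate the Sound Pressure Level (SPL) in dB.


Given values:
  p = 1.404 Pa
  p_ref = 2e-05 Pa
Formula: SPL = 20 * log10(p / p_ref)
Compute ratio: p / p_ref = 1.404 / 2e-05 = 70200
Compute log10: log10(70200) = 4.846337
Multiply: SPL = 20 * 4.846337 = 96.93

96.93 dB


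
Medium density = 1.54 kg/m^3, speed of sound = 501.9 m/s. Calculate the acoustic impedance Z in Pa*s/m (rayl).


Given values:
  rho = 1.54 kg/m^3
  c = 501.9 m/s
Formula: Z = rho * c
Z = 1.54 * 501.9
Z = 772.93

772.93 rayl


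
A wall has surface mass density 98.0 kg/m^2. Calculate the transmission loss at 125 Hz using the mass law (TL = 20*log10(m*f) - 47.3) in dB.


Given values:
  m = 98.0 kg/m^2, f = 125 Hz
Formula: TL = 20 * log10(m * f) - 47.3
Compute m * f = 98.0 * 125 = 12250.0
Compute log10(12250.0) = 4.088136
Compute 20 * 4.088136 = 81.7627
TL = 81.7627 - 47.3 = 34.46

34.46 dB


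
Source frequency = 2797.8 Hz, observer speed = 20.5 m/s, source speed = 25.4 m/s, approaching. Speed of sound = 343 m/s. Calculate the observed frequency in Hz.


Given values:
  f_s = 2797.8 Hz, v_o = 20.5 m/s, v_s = 25.4 m/s
  Direction: approaching
Formula: f_o = f_s * (c + v_o) / (c - v_s)
Numerator: c + v_o = 343 + 20.5 = 363.5
Denominator: c - v_s = 343 - 25.4 = 317.6
f_o = 2797.8 * 363.5 / 317.6 = 3202.14

3202.14 Hz


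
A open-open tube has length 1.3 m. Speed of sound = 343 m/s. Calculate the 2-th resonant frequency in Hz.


Given values:
  Tube type: open-open, L = 1.3 m, c = 343 m/s, n = 2
Formula: f_n = n * c / (2 * L)
Compute 2 * L = 2 * 1.3 = 2.6
f = 2 * 343 / 2.6
f = 263.85

263.85 Hz


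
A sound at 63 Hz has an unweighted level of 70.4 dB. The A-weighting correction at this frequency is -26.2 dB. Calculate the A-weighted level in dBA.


Given values:
  SPL = 70.4 dB
  A-weighting at 63 Hz = -26.2 dB
Formula: L_A = SPL + A_weight
L_A = 70.4 + (-26.2)
L_A = 44.2

44.2 dBA


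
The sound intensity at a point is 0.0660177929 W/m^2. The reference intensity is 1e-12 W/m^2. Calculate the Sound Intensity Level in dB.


Given values:
  I = 0.0660177929 W/m^2
  I_ref = 1e-12 W/m^2
Formula: SIL = 10 * log10(I / I_ref)
Compute ratio: I / I_ref = 66017792900
Compute log10: log10(66017792900) = 10.819661
Multiply: SIL = 10 * 10.819661 = 108.2

108.2 dB


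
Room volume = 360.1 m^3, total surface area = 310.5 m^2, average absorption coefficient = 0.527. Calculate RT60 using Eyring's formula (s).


Given values:
  V = 360.1 m^3, S = 310.5 m^2, alpha = 0.527
Formula: RT60 = 0.161 * V / (-S * ln(1 - alpha))
Compute ln(1 - 0.527) = ln(0.473) = -0.74866
Denominator: -310.5 * -0.74866 = 232.4589
Numerator: 0.161 * 360.1 = 57.9761
RT60 = 57.9761 / 232.4589 = 0.249

0.249 s


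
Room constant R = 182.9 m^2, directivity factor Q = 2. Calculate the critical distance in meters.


Given values:
  R = 182.9 m^2, Q = 2
Formula: d_c = 0.141 * sqrt(Q * R)
Compute Q * R = 2 * 182.9 = 365.8
Compute sqrt(365.8) = 19.1259
d_c = 0.141 * 19.1259 = 2.697

2.697 m


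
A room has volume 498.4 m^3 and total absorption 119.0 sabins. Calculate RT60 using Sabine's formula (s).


Given values:
  V = 498.4 m^3
  A = 119.0 sabins
Formula: RT60 = 0.161 * V / A
Numerator: 0.161 * 498.4 = 80.2424
RT60 = 80.2424 / 119.0 = 0.674

0.674 s


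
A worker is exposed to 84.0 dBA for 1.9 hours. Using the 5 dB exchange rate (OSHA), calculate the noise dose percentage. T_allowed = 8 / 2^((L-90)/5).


Given values:
  L = 84.0 dBA, T = 1.9 hours
Formula: T_allowed = 8 / 2^((L - 90) / 5)
Compute exponent: (84.0 - 90) / 5 = -1.2
Compute 2^(-1.2) = 0.435275
T_allowed = 8 / 0.435275 = 18.379186 hours
Dose = (T / T_allowed) * 100
Dose = (1.9 / 18.379186) * 100 = 10.34

10.34 %


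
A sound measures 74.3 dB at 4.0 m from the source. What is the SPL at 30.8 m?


Given values:
  SPL1 = 74.3 dB, r1 = 4.0 m, r2 = 30.8 m
Formula: SPL2 = SPL1 - 20 * log10(r2 / r1)
Compute ratio: r2 / r1 = 30.8 / 4.0 = 7.7
Compute log10: log10(7.7) = 0.886491
Compute drop: 20 * 0.886491 = 17.7298
SPL2 = 74.3 - 17.7298 = 56.57

56.57 dB


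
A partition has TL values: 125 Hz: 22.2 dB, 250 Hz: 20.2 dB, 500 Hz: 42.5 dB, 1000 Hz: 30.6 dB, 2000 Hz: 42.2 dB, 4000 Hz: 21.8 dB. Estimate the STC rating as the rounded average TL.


Given TL values at each frequency:
  125 Hz: 22.2 dB
  250 Hz: 20.2 dB
  500 Hz: 42.5 dB
  1000 Hz: 30.6 dB
  2000 Hz: 42.2 dB
  4000 Hz: 21.8 dB
Formula: STC ~ round(average of TL values)
Sum = 22.2 + 20.2 + 42.5 + 30.6 + 42.2 + 21.8 = 179.5
Average = 179.5 / 6 = 29.92
Rounded: 30

30


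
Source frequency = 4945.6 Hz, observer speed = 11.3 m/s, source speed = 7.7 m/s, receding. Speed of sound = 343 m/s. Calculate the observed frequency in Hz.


Given values:
  f_s = 4945.6 Hz, v_o = 11.3 m/s, v_s = 7.7 m/s
  Direction: receding
Formula: f_o = f_s * (c - v_o) / (c + v_s)
Numerator: c - v_o = 343 - 11.3 = 331.7
Denominator: c + v_s = 343 + 7.7 = 350.7
f_o = 4945.6 * 331.7 / 350.7 = 4677.66

4677.66 Hz


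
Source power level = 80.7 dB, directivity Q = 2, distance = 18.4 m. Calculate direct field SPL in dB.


Given values:
  Lw = 80.7 dB, Q = 2, r = 18.4 m
Formula: SPL = Lw + 10 * log10(Q / (4 * pi * r^2))
Compute 4 * pi * r^2 = 4 * pi * 18.4^2 = 4254.4704
Compute Q / denom = 2 / 4254.4704 = 0.00047009
Compute 10 * log10(0.00047009) = -33.2782
SPL = 80.7 + (-33.2782) = 47.42

47.42 dB


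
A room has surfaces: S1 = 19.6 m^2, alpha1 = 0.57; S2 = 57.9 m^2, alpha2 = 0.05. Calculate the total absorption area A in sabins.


Given surfaces:
  Surface 1: 19.6 * 0.57 = 11.172
  Surface 2: 57.9 * 0.05 = 2.895
Formula: A = sum(Si * alpha_i)
A = 11.172 + 2.895
A = 14.07

14.07 sabins


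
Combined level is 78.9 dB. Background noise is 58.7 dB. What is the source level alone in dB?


Given values:
  L_total = 78.9 dB, L_bg = 58.7 dB
Formula: L_source = 10 * log10(10^(L_total/10) - 10^(L_bg/10))
Convert to linear:
  10^(78.9/10) = 77624711.6629
  10^(58.7/10) = 741310.2413
Difference: 77624711.6629 - 741310.2413 = 76883401.4216
L_source = 10 * log10(76883401.4216) = 78.86

78.86 dB


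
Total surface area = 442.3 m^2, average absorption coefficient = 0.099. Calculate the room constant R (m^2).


Given values:
  S = 442.3 m^2, alpha = 0.099
Formula: R = S * alpha / (1 - alpha)
Numerator: 442.3 * 0.099 = 43.7877
Denominator: 1 - 0.099 = 0.901
R = 43.7877 / 0.901 = 48.6

48.6 m^2


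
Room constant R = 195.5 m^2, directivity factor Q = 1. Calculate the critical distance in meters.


Given values:
  R = 195.5 m^2, Q = 1
Formula: d_c = 0.141 * sqrt(Q * R)
Compute Q * R = 1 * 195.5 = 195.5
Compute sqrt(195.5) = 13.9821
d_c = 0.141 * 13.9821 = 1.971

1.971 m


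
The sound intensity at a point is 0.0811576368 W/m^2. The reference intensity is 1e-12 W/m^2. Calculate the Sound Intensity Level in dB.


Given values:
  I = 0.0811576368 W/m^2
  I_ref = 1e-12 W/m^2
Formula: SIL = 10 * log10(I / I_ref)
Compute ratio: I / I_ref = 81157636800
Compute log10: log10(81157636800) = 10.909329
Multiply: SIL = 10 * 10.909329 = 109.09

109.09 dB


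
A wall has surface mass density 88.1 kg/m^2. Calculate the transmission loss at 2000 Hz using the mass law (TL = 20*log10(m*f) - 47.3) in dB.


Given values:
  m = 88.1 kg/m^2, f = 2000 Hz
Formula: TL = 20 * log10(m * f) - 47.3
Compute m * f = 88.1 * 2000 = 176200.0
Compute log10(176200.0) = 5.246006
Compute 20 * 5.246006 = 104.9201
TL = 104.9201 - 47.3 = 57.62

57.62 dB


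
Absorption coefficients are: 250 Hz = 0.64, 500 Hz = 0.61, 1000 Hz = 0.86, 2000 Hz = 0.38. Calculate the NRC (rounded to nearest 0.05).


Given values:
  a_250 = 0.64, a_500 = 0.61
  a_1000 = 0.86, a_2000 = 0.38
Formula: NRC = (a250 + a500 + a1000 + a2000) / 4
Sum = 0.64 + 0.61 + 0.86 + 0.38 = 2.49
NRC = 2.49 / 4 = 0.6225
Rounded to nearest 0.05: 0.6

0.6


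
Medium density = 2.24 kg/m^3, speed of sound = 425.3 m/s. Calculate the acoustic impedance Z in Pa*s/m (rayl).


Given values:
  rho = 2.24 kg/m^3
  c = 425.3 m/s
Formula: Z = rho * c
Z = 2.24 * 425.3
Z = 952.67

952.67 rayl


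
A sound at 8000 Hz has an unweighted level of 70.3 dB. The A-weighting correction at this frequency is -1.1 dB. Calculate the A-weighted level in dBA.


Given values:
  SPL = 70.3 dB
  A-weighting at 8000 Hz = -1.1 dB
Formula: L_A = SPL + A_weight
L_A = 70.3 + (-1.1)
L_A = 69.2

69.2 dBA


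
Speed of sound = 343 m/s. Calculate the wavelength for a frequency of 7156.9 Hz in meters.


Given values:
  c = 343 m/s, f = 7156.9 Hz
Formula: lambda = c / f
lambda = 343 / 7156.9
lambda = 0.0479

0.0479 m


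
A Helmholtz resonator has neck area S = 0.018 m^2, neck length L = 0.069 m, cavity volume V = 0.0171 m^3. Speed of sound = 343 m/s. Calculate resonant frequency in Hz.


Given values:
  S = 0.018 m^2, L = 0.069 m, V = 0.0171 m^3, c = 343 m/s
Formula: f = (c / (2*pi)) * sqrt(S / (V * L))
Compute V * L = 0.0171 * 0.069 = 0.0011799
Compute S / (V * L) = 0.018 / 0.0011799 = 15.2555
Compute sqrt(15.2555) = 3.905829
Compute c / (2*pi) = 343 / 6.283185 = 54.590148
f = 54.590148 * 3.905829 = 213.22

213.22 Hz


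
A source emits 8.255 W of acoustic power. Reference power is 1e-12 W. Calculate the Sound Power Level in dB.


Given values:
  W = 8.255 W
  W_ref = 1e-12 W
Formula: SWL = 10 * log10(W / W_ref)
Compute ratio: W / W_ref = 8255000000000
Compute log10: log10(8255000000000) = 12.916717
Multiply: SWL = 10 * 12.916717 = 129.17

129.17 dB


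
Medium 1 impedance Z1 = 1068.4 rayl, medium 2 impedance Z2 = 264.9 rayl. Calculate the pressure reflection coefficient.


Given values:
  Z1 = 1068.4 rayl, Z2 = 264.9 rayl
Formula: R = (Z2 - Z1) / (Z2 + Z1)
Numerator: Z2 - Z1 = 264.9 - 1068.4 = -803.5
Denominator: Z2 + Z1 = 264.9 + 1068.4 = 1333.3
R = -803.5 / 1333.3 = -0.6026

-0.6026


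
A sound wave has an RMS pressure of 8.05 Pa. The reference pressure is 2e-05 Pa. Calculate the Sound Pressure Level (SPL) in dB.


Given values:
  p = 8.05 Pa
  p_ref = 2e-05 Pa
Formula: SPL = 20 * log10(p / p_ref)
Compute ratio: p / p_ref = 8.05 / 2e-05 = 402500
Compute log10: log10(402500) = 5.604766
Multiply: SPL = 20 * 5.604766 = 112.1

112.1 dB


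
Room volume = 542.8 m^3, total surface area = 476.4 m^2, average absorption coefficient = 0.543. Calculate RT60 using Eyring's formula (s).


Given values:
  V = 542.8 m^3, S = 476.4 m^2, alpha = 0.543
Formula: RT60 = 0.161 * V / (-S * ln(1 - alpha))
Compute ln(1 - 0.543) = ln(0.457) = -0.783072
Denominator: -476.4 * -0.783072 = 373.0555
Numerator: 0.161 * 542.8 = 87.3908
RT60 = 87.3908 / 373.0555 = 0.234

0.234 s


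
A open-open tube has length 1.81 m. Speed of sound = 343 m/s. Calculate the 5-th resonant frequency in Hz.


Given values:
  Tube type: open-open, L = 1.81 m, c = 343 m/s, n = 5
Formula: f_n = n * c / (2 * L)
Compute 2 * L = 2 * 1.81 = 3.62
f = 5 * 343 / 3.62
f = 473.76

473.76 Hz


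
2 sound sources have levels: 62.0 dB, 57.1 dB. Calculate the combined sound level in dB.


Formula: L_total = 10 * log10( sum(10^(Li/10)) )
  Source 1: 10^(62.0/10) = 1584893.1925
  Source 2: 10^(57.1/10) = 512861.384
Sum of linear values = 2097754.5765
L_total = 10 * log10(2097754.5765) = 63.22

63.22 dB


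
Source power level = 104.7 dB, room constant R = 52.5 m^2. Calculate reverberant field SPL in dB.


Given values:
  Lw = 104.7 dB, R = 52.5 m^2
Formula: SPL = Lw + 10 * log10(4 / R)
Compute 4 / R = 4 / 52.5 = 0.07619
Compute 10 * log10(0.07619) = -11.181
SPL = 104.7 + (-11.181) = 93.52

93.52 dB


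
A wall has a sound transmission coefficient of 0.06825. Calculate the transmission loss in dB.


Given values:
  tau = 0.06825
Formula: TL = 10 * log10(1 / tau)
Compute 1 / tau = 1 / 0.06825 = 14.652
Compute log10(14.652) = 1.165897
TL = 10 * 1.165897 = 11.66

11.66 dB


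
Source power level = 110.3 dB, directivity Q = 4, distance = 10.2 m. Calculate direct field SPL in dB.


Given values:
  Lw = 110.3 dB, Q = 4, r = 10.2 m
Formula: SPL = Lw + 10 * log10(Q / (4 * pi * r^2))
Compute 4 * pi * r^2 = 4 * pi * 10.2^2 = 1307.4052
Compute Q / denom = 4 / 1307.4052 = 0.0030595
Compute 10 * log10(0.0030595) = -25.1435
SPL = 110.3 + (-25.1435) = 85.16

85.16 dB


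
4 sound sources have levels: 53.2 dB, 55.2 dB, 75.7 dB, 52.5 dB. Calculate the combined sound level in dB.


Formula: L_total = 10 * log10( sum(10^(Li/10)) )
  Source 1: 10^(53.2/10) = 208929.6131
  Source 2: 10^(55.2/10) = 331131.1215
  Source 3: 10^(75.7/10) = 37153522.9097
  Source 4: 10^(52.5/10) = 177827.941
Sum of linear values = 37871411.5853
L_total = 10 * log10(37871411.5853) = 75.78

75.78 dB


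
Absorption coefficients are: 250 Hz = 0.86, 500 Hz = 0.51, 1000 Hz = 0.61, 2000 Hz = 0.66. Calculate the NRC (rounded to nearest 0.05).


Given values:
  a_250 = 0.86, a_500 = 0.51
  a_1000 = 0.61, a_2000 = 0.66
Formula: NRC = (a250 + a500 + a1000 + a2000) / 4
Sum = 0.86 + 0.51 + 0.61 + 0.66 = 2.64
NRC = 2.64 / 4 = 0.66
Rounded to nearest 0.05: 0.65

0.65


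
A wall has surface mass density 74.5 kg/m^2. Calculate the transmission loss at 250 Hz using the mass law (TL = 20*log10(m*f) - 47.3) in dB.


Given values:
  m = 74.5 kg/m^2, f = 250 Hz
Formula: TL = 20 * log10(m * f) - 47.3
Compute m * f = 74.5 * 250 = 18625.0
Compute log10(18625.0) = 4.270096
Compute 20 * 4.270096 = 85.4019
TL = 85.4019 - 47.3 = 38.1

38.1 dB


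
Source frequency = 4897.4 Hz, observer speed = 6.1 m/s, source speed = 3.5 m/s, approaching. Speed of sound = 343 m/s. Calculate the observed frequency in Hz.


Given values:
  f_s = 4897.4 Hz, v_o = 6.1 m/s, v_s = 3.5 m/s
  Direction: approaching
Formula: f_o = f_s * (c + v_o) / (c - v_s)
Numerator: c + v_o = 343 + 6.1 = 349.1
Denominator: c - v_s = 343 - 3.5 = 339.5
f_o = 4897.4 * 349.1 / 339.5 = 5035.88

5035.88 Hz


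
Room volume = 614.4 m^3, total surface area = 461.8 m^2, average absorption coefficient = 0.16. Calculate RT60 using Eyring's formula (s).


Given values:
  V = 614.4 m^3, S = 461.8 m^2, alpha = 0.16
Formula: RT60 = 0.161 * V / (-S * ln(1 - alpha))
Compute ln(1 - 0.16) = ln(0.84) = -0.174353
Denominator: -461.8 * -0.174353 = 80.5162
Numerator: 0.161 * 614.4 = 98.9184
RT60 = 98.9184 / 80.5162 = 1.229

1.229 s


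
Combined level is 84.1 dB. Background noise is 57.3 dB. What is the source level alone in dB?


Given values:
  L_total = 84.1 dB, L_bg = 57.3 dB
Formula: L_source = 10 * log10(10^(L_total/10) - 10^(L_bg/10))
Convert to linear:
  10^(84.1/10) = 257039578.2769
  10^(57.3/10) = 537031.7964
Difference: 257039578.2769 - 537031.7964 = 256502546.4805
L_source = 10 * log10(256502546.4805) = 84.09

84.09 dB


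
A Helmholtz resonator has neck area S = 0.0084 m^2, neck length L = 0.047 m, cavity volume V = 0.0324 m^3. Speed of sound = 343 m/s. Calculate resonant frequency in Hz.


Given values:
  S = 0.0084 m^2, L = 0.047 m, V = 0.0324 m^3, c = 343 m/s
Formula: f = (c / (2*pi)) * sqrt(S / (V * L))
Compute V * L = 0.0324 * 0.047 = 0.0015228
Compute S / (V * L) = 0.0084 / 0.0015228 = 5.5162
Compute sqrt(5.5162) = 2.348659
Compute c / (2*pi) = 343 / 6.283185 = 54.590148
f = 54.590148 * 2.348659 = 128.21

128.21 Hz


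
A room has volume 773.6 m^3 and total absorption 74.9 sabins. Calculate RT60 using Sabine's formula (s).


Given values:
  V = 773.6 m^3
  A = 74.9 sabins
Formula: RT60 = 0.161 * V / A
Numerator: 0.161 * 773.6 = 124.5496
RT60 = 124.5496 / 74.9 = 1.663

1.663 s


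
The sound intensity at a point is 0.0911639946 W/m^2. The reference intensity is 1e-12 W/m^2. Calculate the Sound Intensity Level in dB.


Given values:
  I = 0.0911639946 W/m^2
  I_ref = 1e-12 W/m^2
Formula: SIL = 10 * log10(I / I_ref)
Compute ratio: I / I_ref = 91163994600
Compute log10: log10(91163994600) = 10.959823
Multiply: SIL = 10 * 10.959823 = 109.6

109.6 dB


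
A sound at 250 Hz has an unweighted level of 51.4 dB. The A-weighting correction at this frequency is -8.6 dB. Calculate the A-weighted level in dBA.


Given values:
  SPL = 51.4 dB
  A-weighting at 250 Hz = -8.6 dB
Formula: L_A = SPL + A_weight
L_A = 51.4 + (-8.6)
L_A = 42.8

42.8 dBA


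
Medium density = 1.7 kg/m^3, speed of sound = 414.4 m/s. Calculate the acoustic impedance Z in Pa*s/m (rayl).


Given values:
  rho = 1.7 kg/m^3
  c = 414.4 m/s
Formula: Z = rho * c
Z = 1.7 * 414.4
Z = 704.48

704.48 rayl


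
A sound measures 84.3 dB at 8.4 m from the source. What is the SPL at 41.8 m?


Given values:
  SPL1 = 84.3 dB, r1 = 8.4 m, r2 = 41.8 m
Formula: SPL2 = SPL1 - 20 * log10(r2 / r1)
Compute ratio: r2 / r1 = 41.8 / 8.4 = 4.9762
Compute log10: log10(4.9762) = 0.696898
Compute drop: 20 * 0.696898 = 13.938
SPL2 = 84.3 - 13.938 = 70.36

70.36 dB


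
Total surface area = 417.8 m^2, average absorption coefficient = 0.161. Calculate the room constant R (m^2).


Given values:
  S = 417.8 m^2, alpha = 0.161
Formula: R = S * alpha / (1 - alpha)
Numerator: 417.8 * 0.161 = 67.2658
Denominator: 1 - 0.161 = 0.839
R = 67.2658 / 0.839 = 80.17

80.17 m^2


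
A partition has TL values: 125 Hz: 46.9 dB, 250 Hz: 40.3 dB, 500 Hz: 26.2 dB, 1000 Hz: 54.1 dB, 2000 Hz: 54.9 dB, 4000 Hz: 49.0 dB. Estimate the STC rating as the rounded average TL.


Given TL values at each frequency:
  125 Hz: 46.9 dB
  250 Hz: 40.3 dB
  500 Hz: 26.2 dB
  1000 Hz: 54.1 dB
  2000 Hz: 54.9 dB
  4000 Hz: 49.0 dB
Formula: STC ~ round(average of TL values)
Sum = 46.9 + 40.3 + 26.2 + 54.1 + 54.9 + 49.0 = 271.4
Average = 271.4 / 6 = 45.23
Rounded: 45

45


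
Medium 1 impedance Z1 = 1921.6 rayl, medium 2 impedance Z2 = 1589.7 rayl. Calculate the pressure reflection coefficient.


Given values:
  Z1 = 1921.6 rayl, Z2 = 1589.7 rayl
Formula: R = (Z2 - Z1) / (Z2 + Z1)
Numerator: Z2 - Z1 = 1589.7 - 1921.6 = -331.9
Denominator: Z2 + Z1 = 1589.7 + 1921.6 = 3511.3
R = -331.9 / 3511.3 = -0.0945

-0.0945


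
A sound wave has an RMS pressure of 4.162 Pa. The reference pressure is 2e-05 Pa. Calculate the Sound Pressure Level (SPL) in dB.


Given values:
  p = 4.162 Pa
  p_ref = 2e-05 Pa
Formula: SPL = 20 * log10(p / p_ref)
Compute ratio: p / p_ref = 4.162 / 2e-05 = 208100
Compute log10: log10(208100) = 5.318272
Multiply: SPL = 20 * 5.318272 = 106.37

106.37 dB


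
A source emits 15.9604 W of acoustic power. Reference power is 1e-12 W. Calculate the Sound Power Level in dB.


Given values:
  W = 15.9604 W
  W_ref = 1e-12 W
Formula: SWL = 10 * log10(W / W_ref)
Compute ratio: W / W_ref = 15960400000000
Compute log10: log10(15960400000000) = 13.203044
Multiply: SWL = 10 * 13.203044 = 132.03

132.03 dB


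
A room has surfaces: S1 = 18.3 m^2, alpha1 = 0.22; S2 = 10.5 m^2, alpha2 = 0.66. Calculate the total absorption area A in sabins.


Given surfaces:
  Surface 1: 18.3 * 0.22 = 4.026
  Surface 2: 10.5 * 0.66 = 6.93
Formula: A = sum(Si * alpha_i)
A = 4.026 + 6.93
A = 10.96

10.96 sabins


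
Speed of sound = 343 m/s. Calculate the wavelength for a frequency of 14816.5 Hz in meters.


Given values:
  c = 343 m/s, f = 14816.5 Hz
Formula: lambda = c / f
lambda = 343 / 14816.5
lambda = 0.0231

0.0231 m


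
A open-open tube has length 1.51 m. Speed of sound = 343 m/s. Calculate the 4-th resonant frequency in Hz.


Given values:
  Tube type: open-open, L = 1.51 m, c = 343 m/s, n = 4
Formula: f_n = n * c / (2 * L)
Compute 2 * L = 2 * 1.51 = 3.02
f = 4 * 343 / 3.02
f = 454.3

454.3 Hz


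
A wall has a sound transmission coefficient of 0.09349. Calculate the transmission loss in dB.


Given values:
  tau = 0.09349
Formula: TL = 10 * log10(1 / tau)
Compute 1 / tau = 1 / 0.09349 = 10.6963
Compute log10(10.6963) = 1.029234
TL = 10 * 1.029234 = 10.29

10.29 dB


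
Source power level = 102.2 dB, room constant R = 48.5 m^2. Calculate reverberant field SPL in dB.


Given values:
  Lw = 102.2 dB, R = 48.5 m^2
Formula: SPL = Lw + 10 * log10(4 / R)
Compute 4 / R = 4 / 48.5 = 0.082474
Compute 10 * log10(0.082474) = -10.8368
SPL = 102.2 + (-10.8368) = 91.36

91.36 dB


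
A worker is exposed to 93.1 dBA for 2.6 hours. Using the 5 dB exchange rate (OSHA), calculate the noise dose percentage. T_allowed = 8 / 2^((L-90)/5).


Given values:
  L = 93.1 dBA, T = 2.6 hours
Formula: T_allowed = 8 / 2^((L - 90) / 5)
Compute exponent: (93.1 - 90) / 5 = 0.62
Compute 2^(0.62) = 1.536875
T_allowed = 8 / 1.536875 = 5.205368 hours
Dose = (T / T_allowed) * 100
Dose = (2.6 / 5.205368) * 100 = 49.95

49.95 %


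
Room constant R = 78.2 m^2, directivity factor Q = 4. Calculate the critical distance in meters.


Given values:
  R = 78.2 m^2, Q = 4
Formula: d_c = 0.141 * sqrt(Q * R)
Compute Q * R = 4 * 78.2 = 312.8
Compute sqrt(312.8) = 17.6862
d_c = 0.141 * 17.6862 = 2.494

2.494 m


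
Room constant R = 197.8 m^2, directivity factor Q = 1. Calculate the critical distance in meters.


Given values:
  R = 197.8 m^2, Q = 1
Formula: d_c = 0.141 * sqrt(Q * R)
Compute Q * R = 1 * 197.8 = 197.8
Compute sqrt(197.8) = 14.0641
d_c = 0.141 * 14.0641 = 1.983

1.983 m


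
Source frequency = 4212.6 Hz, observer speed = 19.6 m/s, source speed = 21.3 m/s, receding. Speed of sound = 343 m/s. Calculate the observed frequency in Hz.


Given values:
  f_s = 4212.6 Hz, v_o = 19.6 m/s, v_s = 21.3 m/s
  Direction: receding
Formula: f_o = f_s * (c - v_o) / (c + v_s)
Numerator: c - v_o = 343 - 19.6 = 323.4
Denominator: c + v_s = 343 + 21.3 = 364.3
f_o = 4212.6 * 323.4 / 364.3 = 3739.65

3739.65 Hz


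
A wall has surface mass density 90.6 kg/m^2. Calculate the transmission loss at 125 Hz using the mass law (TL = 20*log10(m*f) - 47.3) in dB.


Given values:
  m = 90.6 kg/m^2, f = 125 Hz
Formula: TL = 20 * log10(m * f) - 47.3
Compute m * f = 90.6 * 125 = 11325.0
Compute log10(11325.0) = 4.054038
Compute 20 * 4.054038 = 81.0808
TL = 81.0808 - 47.3 = 33.78

33.78 dB


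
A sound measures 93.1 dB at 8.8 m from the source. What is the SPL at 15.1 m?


Given values:
  SPL1 = 93.1 dB, r1 = 8.8 m, r2 = 15.1 m
Formula: SPL2 = SPL1 - 20 * log10(r2 / r1)
Compute ratio: r2 / r1 = 15.1 / 8.8 = 1.7159
Compute log10: log10(1.7159) = 0.234492
Compute drop: 20 * 0.234492 = 4.6898
SPL2 = 93.1 - 4.6898 = 88.41

88.41 dB


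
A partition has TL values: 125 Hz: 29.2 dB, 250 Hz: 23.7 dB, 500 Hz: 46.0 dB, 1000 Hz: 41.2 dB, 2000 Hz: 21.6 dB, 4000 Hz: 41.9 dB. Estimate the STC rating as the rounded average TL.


Given TL values at each frequency:
  125 Hz: 29.2 dB
  250 Hz: 23.7 dB
  500 Hz: 46.0 dB
  1000 Hz: 41.2 dB
  2000 Hz: 21.6 dB
  4000 Hz: 41.9 dB
Formula: STC ~ round(average of TL values)
Sum = 29.2 + 23.7 + 46.0 + 41.2 + 21.6 + 41.9 = 203.6
Average = 203.6 / 6 = 33.93
Rounded: 34

34


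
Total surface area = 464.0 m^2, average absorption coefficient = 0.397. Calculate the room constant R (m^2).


Given values:
  S = 464.0 m^2, alpha = 0.397
Formula: R = S * alpha / (1 - alpha)
Numerator: 464.0 * 0.397 = 184.208
Denominator: 1 - 0.397 = 0.603
R = 184.208 / 0.603 = 305.49

305.49 m^2


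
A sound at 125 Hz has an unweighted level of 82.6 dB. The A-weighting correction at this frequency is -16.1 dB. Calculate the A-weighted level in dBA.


Given values:
  SPL = 82.6 dB
  A-weighting at 125 Hz = -16.1 dB
Formula: L_A = SPL + A_weight
L_A = 82.6 + (-16.1)
L_A = 66.5

66.5 dBA


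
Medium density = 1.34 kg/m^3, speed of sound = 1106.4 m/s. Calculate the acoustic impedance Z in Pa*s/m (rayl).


Given values:
  rho = 1.34 kg/m^3
  c = 1106.4 m/s
Formula: Z = rho * c
Z = 1.34 * 1106.4
Z = 1482.58

1482.58 rayl


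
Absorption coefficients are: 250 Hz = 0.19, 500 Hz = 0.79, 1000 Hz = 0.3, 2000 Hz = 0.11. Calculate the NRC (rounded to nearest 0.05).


Given values:
  a_250 = 0.19, a_500 = 0.79
  a_1000 = 0.3, a_2000 = 0.11
Formula: NRC = (a250 + a500 + a1000 + a2000) / 4
Sum = 0.19 + 0.79 + 0.3 + 0.11 = 1.39
NRC = 1.39 / 4 = 0.3475
Rounded to nearest 0.05: 0.35

0.35


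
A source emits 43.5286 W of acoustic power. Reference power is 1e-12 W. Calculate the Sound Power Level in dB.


Given values:
  W = 43.5286 W
  W_ref = 1e-12 W
Formula: SWL = 10 * log10(W / W_ref)
Compute ratio: W / W_ref = 43528600000000
Compute log10: log10(43528600000000) = 13.638775
Multiply: SWL = 10 * 13.638775 = 136.39

136.39 dB


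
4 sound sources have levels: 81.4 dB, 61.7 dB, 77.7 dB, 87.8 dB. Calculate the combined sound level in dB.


Formula: L_total = 10 * log10( sum(10^(Li/10)) )
  Source 1: 10^(81.4/10) = 138038426.4603
  Source 2: 10^(61.7/10) = 1479108.3882
  Source 3: 10^(77.7/10) = 58884365.5356
  Source 4: 10^(87.8/10) = 602559586.0744
Sum of linear values = 800961486.4585
L_total = 10 * log10(800961486.4585) = 89.04

89.04 dB


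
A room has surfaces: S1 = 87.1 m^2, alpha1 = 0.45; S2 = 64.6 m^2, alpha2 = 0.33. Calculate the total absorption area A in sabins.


Given surfaces:
  Surface 1: 87.1 * 0.45 = 39.195
  Surface 2: 64.6 * 0.33 = 21.318
Formula: A = sum(Si * alpha_i)
A = 39.195 + 21.318
A = 60.51

60.51 sabins


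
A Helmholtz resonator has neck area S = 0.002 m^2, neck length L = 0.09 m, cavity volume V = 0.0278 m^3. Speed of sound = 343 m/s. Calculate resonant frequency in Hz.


Given values:
  S = 0.002 m^2, L = 0.09 m, V = 0.0278 m^3, c = 343 m/s
Formula: f = (c / (2*pi)) * sqrt(S / (V * L))
Compute V * L = 0.0278 * 0.09 = 0.002502
Compute S / (V * L) = 0.002 / 0.002502 = 0.7994
Compute sqrt(0.7994) = 0.894092
Compute c / (2*pi) = 343 / 6.283185 = 54.590148
f = 54.590148 * 0.894092 = 48.81

48.81 Hz


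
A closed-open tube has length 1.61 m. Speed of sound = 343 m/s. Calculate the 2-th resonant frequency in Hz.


Given values:
  Tube type: closed-open, L = 1.61 m, c = 343 m/s, n = 2
Formula: f_n = (2n - 1) * c / (4 * L)
Compute 2n - 1 = 2*2 - 1 = 3
Compute 4 * L = 4 * 1.61 = 6.44
f = 3 * 343 / 6.44
f = 159.78

159.78 Hz


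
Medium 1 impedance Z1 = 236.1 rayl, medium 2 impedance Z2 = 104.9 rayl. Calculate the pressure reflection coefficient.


Given values:
  Z1 = 236.1 rayl, Z2 = 104.9 rayl
Formula: R = (Z2 - Z1) / (Z2 + Z1)
Numerator: Z2 - Z1 = 104.9 - 236.1 = -131.2
Denominator: Z2 + Z1 = 104.9 + 236.1 = 341.0
R = -131.2 / 341.0 = -0.3848

-0.3848


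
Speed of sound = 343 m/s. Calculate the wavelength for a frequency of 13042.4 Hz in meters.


Given values:
  c = 343 m/s, f = 13042.4 Hz
Formula: lambda = c / f
lambda = 343 / 13042.4
lambda = 0.0263

0.0263 m


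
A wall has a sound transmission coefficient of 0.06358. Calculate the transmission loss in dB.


Given values:
  tau = 0.06358
Formula: TL = 10 * log10(1 / tau)
Compute 1 / tau = 1 / 0.06358 = 15.7282
Compute log10(15.7282) = 1.196679
TL = 10 * 1.196679 = 11.97

11.97 dB


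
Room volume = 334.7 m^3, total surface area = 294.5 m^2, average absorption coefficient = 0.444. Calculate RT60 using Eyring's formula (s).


Given values:
  V = 334.7 m^3, S = 294.5 m^2, alpha = 0.444
Formula: RT60 = 0.161 * V / (-S * ln(1 - alpha))
Compute ln(1 - 0.444) = ln(0.556) = -0.586987
Denominator: -294.5 * -0.586987 = 172.8677
Numerator: 0.161 * 334.7 = 53.8867
RT60 = 53.8867 / 172.8677 = 0.312

0.312 s


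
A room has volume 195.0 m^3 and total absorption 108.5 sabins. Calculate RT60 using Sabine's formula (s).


Given values:
  V = 195.0 m^3
  A = 108.5 sabins
Formula: RT60 = 0.161 * V / A
Numerator: 0.161 * 195.0 = 31.395
RT60 = 31.395 / 108.5 = 0.289

0.289 s


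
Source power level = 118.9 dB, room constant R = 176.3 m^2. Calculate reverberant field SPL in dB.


Given values:
  Lw = 118.9 dB, R = 176.3 m^2
Formula: SPL = Lw + 10 * log10(4 / R)
Compute 4 / R = 4 / 176.3 = 0.022689
Compute 10 * log10(0.022689) = -16.4418
SPL = 118.9 + (-16.4418) = 102.46

102.46 dB


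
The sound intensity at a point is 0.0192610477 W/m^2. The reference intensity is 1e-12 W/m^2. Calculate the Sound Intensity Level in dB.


Given values:
  I = 0.0192610477 W/m^2
  I_ref = 1e-12 W/m^2
Formula: SIL = 10 * log10(I / I_ref)
Compute ratio: I / I_ref = 19261047700
Compute log10: log10(19261047700) = 10.28468
Multiply: SIL = 10 * 10.28468 = 102.85

102.85 dB


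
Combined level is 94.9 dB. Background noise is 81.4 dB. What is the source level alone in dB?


Given values:
  L_total = 94.9 dB, L_bg = 81.4 dB
Formula: L_source = 10 * log10(10^(L_total/10) - 10^(L_bg/10))
Convert to linear:
  10^(94.9/10) = 3090295432.5136
  10^(81.4/10) = 138038426.4603
Difference: 3090295432.5136 - 138038426.4603 = 2952257006.0533
L_source = 10 * log10(2952257006.0533) = 94.7

94.7 dB


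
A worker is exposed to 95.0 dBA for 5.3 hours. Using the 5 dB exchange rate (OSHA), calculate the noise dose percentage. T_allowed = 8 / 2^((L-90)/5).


Given values:
  L = 95.0 dBA, T = 5.3 hours
Formula: T_allowed = 8 / 2^((L - 90) / 5)
Compute exponent: (95.0 - 90) / 5 = 1.0
Compute 2^(1.0) = 2.0
T_allowed = 8 / 2.0 = 4.0 hours
Dose = (T / T_allowed) * 100
Dose = (5.3 / 4.0) * 100 = 132.5

132.5 %


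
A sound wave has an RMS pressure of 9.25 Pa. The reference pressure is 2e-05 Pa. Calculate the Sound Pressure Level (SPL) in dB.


Given values:
  p = 9.25 Pa
  p_ref = 2e-05 Pa
Formula: SPL = 20 * log10(p / p_ref)
Compute ratio: p / p_ref = 9.25 / 2e-05 = 462500
Compute log10: log10(462500) = 5.665112
Multiply: SPL = 20 * 5.665112 = 113.3

113.3 dB


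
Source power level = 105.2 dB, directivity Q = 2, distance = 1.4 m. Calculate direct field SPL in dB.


Given values:
  Lw = 105.2 dB, Q = 2, r = 1.4 m
Formula: SPL = Lw + 10 * log10(Q / (4 * pi * r^2))
Compute 4 * pi * r^2 = 4 * pi * 1.4^2 = 24.6301
Compute Q / denom = 2 / 24.6301 = 0.08120146
Compute 10 * log10(0.08120146) = -10.9044
SPL = 105.2 + (-10.9044) = 94.3

94.3 dB


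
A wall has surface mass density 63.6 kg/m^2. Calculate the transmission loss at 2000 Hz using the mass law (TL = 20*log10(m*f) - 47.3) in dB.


Given values:
  m = 63.6 kg/m^2, f = 2000 Hz
Formula: TL = 20 * log10(m * f) - 47.3
Compute m * f = 63.6 * 2000 = 127200.0
Compute log10(127200.0) = 5.104487
Compute 20 * 5.104487 = 102.0897
TL = 102.0897 - 47.3 = 54.79

54.79 dB


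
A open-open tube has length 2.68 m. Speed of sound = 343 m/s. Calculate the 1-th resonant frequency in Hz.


Given values:
  Tube type: open-open, L = 2.68 m, c = 343 m/s, n = 1
Formula: f_n = n * c / (2 * L)
Compute 2 * L = 2 * 2.68 = 5.36
f = 1 * 343 / 5.36
f = 63.99

63.99 Hz


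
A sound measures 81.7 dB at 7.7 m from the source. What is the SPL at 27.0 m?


Given values:
  SPL1 = 81.7 dB, r1 = 7.7 m, r2 = 27.0 m
Formula: SPL2 = SPL1 - 20 * log10(r2 / r1)
Compute ratio: r2 / r1 = 27.0 / 7.7 = 3.5065
Compute log10: log10(3.5065) = 0.544874
Compute drop: 20 * 0.544874 = 10.8975
SPL2 = 81.7 - 10.8975 = 70.8

70.8 dB


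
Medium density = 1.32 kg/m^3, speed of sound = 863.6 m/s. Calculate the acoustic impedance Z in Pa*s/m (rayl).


Given values:
  rho = 1.32 kg/m^3
  c = 863.6 m/s
Formula: Z = rho * c
Z = 1.32 * 863.6
Z = 1139.95

1139.95 rayl


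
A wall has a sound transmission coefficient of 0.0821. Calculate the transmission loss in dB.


Given values:
  tau = 0.0821
Formula: TL = 10 * log10(1 / tau)
Compute 1 / tau = 1 / 0.0821 = 12.1803
Compute log10(12.1803) = 1.085658
TL = 10 * 1.085658 = 10.86

10.86 dB


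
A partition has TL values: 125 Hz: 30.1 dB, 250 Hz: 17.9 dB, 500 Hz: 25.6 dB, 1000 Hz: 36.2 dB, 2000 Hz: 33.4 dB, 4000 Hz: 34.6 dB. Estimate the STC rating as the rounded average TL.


Given TL values at each frequency:
  125 Hz: 30.1 dB
  250 Hz: 17.9 dB
  500 Hz: 25.6 dB
  1000 Hz: 36.2 dB
  2000 Hz: 33.4 dB
  4000 Hz: 34.6 dB
Formula: STC ~ round(average of TL values)
Sum = 30.1 + 17.9 + 25.6 + 36.2 + 33.4 + 34.6 = 177.8
Average = 177.8 / 6 = 29.63
Rounded: 30

30


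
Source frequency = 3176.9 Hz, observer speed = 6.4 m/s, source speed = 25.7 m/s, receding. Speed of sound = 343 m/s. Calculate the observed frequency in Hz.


Given values:
  f_s = 3176.9 Hz, v_o = 6.4 m/s, v_s = 25.7 m/s
  Direction: receding
Formula: f_o = f_s * (c - v_o) / (c + v_s)
Numerator: c - v_o = 343 - 6.4 = 336.6
Denominator: c + v_s = 343 + 25.7 = 368.7
f_o = 3176.9 * 336.6 / 368.7 = 2900.31

2900.31 Hz


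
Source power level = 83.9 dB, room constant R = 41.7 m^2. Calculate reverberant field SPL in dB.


Given values:
  Lw = 83.9 dB, R = 41.7 m^2
Formula: SPL = Lw + 10 * log10(4 / R)
Compute 4 / R = 4 / 41.7 = 0.095923
Compute 10 * log10(0.095923) = -10.1808
SPL = 83.9 + (-10.1808) = 73.72

73.72 dB


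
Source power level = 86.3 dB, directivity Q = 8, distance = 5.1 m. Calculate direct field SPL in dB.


Given values:
  Lw = 86.3 dB, Q = 8, r = 5.1 m
Formula: SPL = Lw + 10 * log10(Q / (4 * pi * r^2))
Compute 4 * pi * r^2 = 4 * pi * 5.1^2 = 326.8513
Compute Q / denom = 8 / 326.8513 = 0.02447596
Compute 10 * log10(0.02447596) = -16.1126
SPL = 86.3 + (-16.1126) = 70.19

70.19 dB


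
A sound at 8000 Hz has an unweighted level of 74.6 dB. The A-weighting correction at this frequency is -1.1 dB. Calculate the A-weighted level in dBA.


Given values:
  SPL = 74.6 dB
  A-weighting at 8000 Hz = -1.1 dB
Formula: L_A = SPL + A_weight
L_A = 74.6 + (-1.1)
L_A = 73.5

73.5 dBA


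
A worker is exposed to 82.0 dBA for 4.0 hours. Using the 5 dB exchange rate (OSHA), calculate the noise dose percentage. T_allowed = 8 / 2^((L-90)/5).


Given values:
  L = 82.0 dBA, T = 4.0 hours
Formula: T_allowed = 8 / 2^((L - 90) / 5)
Compute exponent: (82.0 - 90) / 5 = -1.6
Compute 2^(-1.6) = 0.329877
T_allowed = 8 / 0.329877 = 24.251463 hours
Dose = (T / T_allowed) * 100
Dose = (4.0 / 24.251463) * 100 = 16.49

16.49 %


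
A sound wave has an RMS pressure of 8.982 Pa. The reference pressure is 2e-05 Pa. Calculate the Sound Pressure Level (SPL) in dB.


Given values:
  p = 8.982 Pa
  p_ref = 2e-05 Pa
Formula: SPL = 20 * log10(p / p_ref)
Compute ratio: p / p_ref = 8.982 / 2e-05 = 449100
Compute log10: log10(449100) = 5.652343
Multiply: SPL = 20 * 5.652343 = 113.05

113.05 dB


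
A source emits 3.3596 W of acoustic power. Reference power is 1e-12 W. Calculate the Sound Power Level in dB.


Given values:
  W = 3.3596 W
  W_ref = 1e-12 W
Formula: SWL = 10 * log10(W / W_ref)
Compute ratio: W / W_ref = 3359600000000
Compute log10: log10(3359600000000) = 12.526288
Multiply: SWL = 10 * 12.526288 = 125.26

125.26 dB


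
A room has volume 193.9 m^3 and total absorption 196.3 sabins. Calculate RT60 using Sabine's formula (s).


Given values:
  V = 193.9 m^3
  A = 196.3 sabins
Formula: RT60 = 0.161 * V / A
Numerator: 0.161 * 193.9 = 31.2179
RT60 = 31.2179 / 196.3 = 0.159

0.159 s


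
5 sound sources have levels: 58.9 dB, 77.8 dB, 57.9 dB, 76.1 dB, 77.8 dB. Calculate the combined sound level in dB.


Formula: L_total = 10 * log10( sum(10^(Li/10)) )
  Source 1: 10^(58.9/10) = 776247.1166
  Source 2: 10^(77.8/10) = 60255958.6074
  Source 3: 10^(57.9/10) = 616595.0019
  Source 4: 10^(76.1/10) = 40738027.7804
  Source 5: 10^(77.8/10) = 60255958.6074
Sum of linear values = 162642787.1137
L_total = 10 * log10(162642787.1137) = 82.11

82.11 dB


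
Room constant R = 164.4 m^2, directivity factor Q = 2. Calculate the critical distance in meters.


Given values:
  R = 164.4 m^2, Q = 2
Formula: d_c = 0.141 * sqrt(Q * R)
Compute Q * R = 2 * 164.4 = 328.8
Compute sqrt(328.8) = 18.1328
d_c = 0.141 * 18.1328 = 2.557

2.557 m


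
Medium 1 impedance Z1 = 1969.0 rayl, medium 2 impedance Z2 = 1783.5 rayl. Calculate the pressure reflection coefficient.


Given values:
  Z1 = 1969.0 rayl, Z2 = 1783.5 rayl
Formula: R = (Z2 - Z1) / (Z2 + Z1)
Numerator: Z2 - Z1 = 1783.5 - 1969.0 = -185.5
Denominator: Z2 + Z1 = 1783.5 + 1969.0 = 3752.5
R = -185.5 / 3752.5 = -0.0494

-0.0494


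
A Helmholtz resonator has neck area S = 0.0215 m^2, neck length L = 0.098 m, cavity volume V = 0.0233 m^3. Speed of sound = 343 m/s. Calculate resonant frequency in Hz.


Given values:
  S = 0.0215 m^2, L = 0.098 m, V = 0.0233 m^3, c = 343 m/s
Formula: f = (c / (2*pi)) * sqrt(S / (V * L))
Compute V * L = 0.0233 * 0.098 = 0.0022834
Compute S / (V * L) = 0.0215 / 0.0022834 = 9.4158
Compute sqrt(9.4158) = 3.068518
Compute c / (2*pi) = 343 / 6.283185 = 54.590148
f = 54.590148 * 3.068518 = 167.51

167.51 Hz


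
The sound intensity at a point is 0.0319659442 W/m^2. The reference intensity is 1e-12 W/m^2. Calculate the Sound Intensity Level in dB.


Given values:
  I = 0.0319659442 W/m^2
  I_ref = 1e-12 W/m^2
Formula: SIL = 10 * log10(I / I_ref)
Compute ratio: I / I_ref = 31965944200
Compute log10: log10(31965944200) = 10.504688
Multiply: SIL = 10 * 10.504688 = 105.05

105.05 dB


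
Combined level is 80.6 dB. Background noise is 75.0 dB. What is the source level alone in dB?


Given values:
  L_total = 80.6 dB, L_bg = 75.0 dB
Formula: L_source = 10 * log10(10^(L_total/10) - 10^(L_bg/10))
Convert to linear:
  10^(80.6/10) = 114815362.1497
  10^(75.0/10) = 31622776.6017
Difference: 114815362.1497 - 31622776.6017 = 83192585.548
L_source = 10 * log10(83192585.548) = 79.2

79.2 dB


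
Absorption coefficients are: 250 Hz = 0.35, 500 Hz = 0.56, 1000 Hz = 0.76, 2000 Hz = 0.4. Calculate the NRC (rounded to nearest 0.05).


Given values:
  a_250 = 0.35, a_500 = 0.56
  a_1000 = 0.76, a_2000 = 0.4
Formula: NRC = (a250 + a500 + a1000 + a2000) / 4
Sum = 0.35 + 0.56 + 0.76 + 0.4 = 2.07
NRC = 2.07 / 4 = 0.5175
Rounded to nearest 0.05: 0.5

0.5


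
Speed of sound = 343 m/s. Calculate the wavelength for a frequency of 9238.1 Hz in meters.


Given values:
  c = 343 m/s, f = 9238.1 Hz
Formula: lambda = c / f
lambda = 343 / 9238.1
lambda = 0.0371

0.0371 m


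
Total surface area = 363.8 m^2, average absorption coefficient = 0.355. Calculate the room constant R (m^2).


Given values:
  S = 363.8 m^2, alpha = 0.355
Formula: R = S * alpha / (1 - alpha)
Numerator: 363.8 * 0.355 = 129.149
Denominator: 1 - 0.355 = 0.645
R = 129.149 / 0.645 = 200.23

200.23 m^2


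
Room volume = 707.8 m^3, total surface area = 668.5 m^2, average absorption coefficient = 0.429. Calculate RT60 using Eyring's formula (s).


Given values:
  V = 707.8 m^3, S = 668.5 m^2, alpha = 0.429
Formula: RT60 = 0.161 * V / (-S * ln(1 - alpha))
Compute ln(1 - 0.429) = ln(0.571) = -0.560366
Denominator: -668.5 * -0.560366 = 374.6047
Numerator: 0.161 * 707.8 = 113.9558
RT60 = 113.9558 / 374.6047 = 0.304

0.304 s


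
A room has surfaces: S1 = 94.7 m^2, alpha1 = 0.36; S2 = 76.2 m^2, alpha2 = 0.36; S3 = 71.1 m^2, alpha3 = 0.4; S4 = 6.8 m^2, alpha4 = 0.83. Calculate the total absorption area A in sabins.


Given surfaces:
  Surface 1: 94.7 * 0.36 = 34.092
  Surface 2: 76.2 * 0.36 = 27.432
  Surface 3: 71.1 * 0.4 = 28.44
  Surface 4: 6.8 * 0.83 = 5.644
Formula: A = sum(Si * alpha_i)
A = 34.092 + 27.432 + 28.44 + 5.644
A = 95.61

95.61 sabins


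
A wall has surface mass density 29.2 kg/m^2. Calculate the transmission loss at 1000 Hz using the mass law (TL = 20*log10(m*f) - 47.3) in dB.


Given values:
  m = 29.2 kg/m^2, f = 1000 Hz
Formula: TL = 20 * log10(m * f) - 47.3
Compute m * f = 29.2 * 1000 = 29200.0
Compute log10(29200.0) = 4.465383
Compute 20 * 4.465383 = 89.3077
TL = 89.3077 - 47.3 = 42.01

42.01 dB


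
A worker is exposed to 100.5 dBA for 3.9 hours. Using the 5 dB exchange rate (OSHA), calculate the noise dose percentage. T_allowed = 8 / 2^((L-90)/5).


Given values:
  L = 100.5 dBA, T = 3.9 hours
Formula: T_allowed = 8 / 2^((L - 90) / 5)
Compute exponent: (100.5 - 90) / 5 = 2.1
Compute 2^(2.1) = 4.287094
T_allowed = 8 / 4.287094 = 1.866066 hours
Dose = (T / T_allowed) * 100
Dose = (3.9 / 1.866066) * 100 = 209.0

209.0 %
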